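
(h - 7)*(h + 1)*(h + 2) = h^3 - 4*h^2 - 19*h - 14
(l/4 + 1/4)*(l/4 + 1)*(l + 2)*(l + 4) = l^4/16 + 11*l^3/16 + 21*l^2/8 + 4*l + 2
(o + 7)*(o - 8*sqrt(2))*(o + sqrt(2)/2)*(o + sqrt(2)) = o^4 - 13*sqrt(2)*o^3/2 + 7*o^3 - 91*sqrt(2)*o^2/2 - 23*o^2 - 161*o - 8*sqrt(2)*o - 56*sqrt(2)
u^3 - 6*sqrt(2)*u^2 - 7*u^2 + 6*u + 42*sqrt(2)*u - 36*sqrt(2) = (u - 6)*(u - 1)*(u - 6*sqrt(2))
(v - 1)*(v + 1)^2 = v^3 + v^2 - v - 1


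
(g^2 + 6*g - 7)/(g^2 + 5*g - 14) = (g - 1)/(g - 2)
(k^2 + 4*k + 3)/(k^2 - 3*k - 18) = (k + 1)/(k - 6)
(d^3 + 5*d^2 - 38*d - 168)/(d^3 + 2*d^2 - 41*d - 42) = (d + 4)/(d + 1)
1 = 1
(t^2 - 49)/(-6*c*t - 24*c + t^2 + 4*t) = (49 - t^2)/(6*c*t + 24*c - t^2 - 4*t)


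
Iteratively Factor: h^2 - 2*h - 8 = (h + 2)*(h - 4)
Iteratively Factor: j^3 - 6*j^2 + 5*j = (j - 1)*(j^2 - 5*j) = j*(j - 1)*(j - 5)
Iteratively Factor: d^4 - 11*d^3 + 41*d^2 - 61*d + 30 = (d - 3)*(d^3 - 8*d^2 + 17*d - 10) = (d - 3)*(d - 2)*(d^2 - 6*d + 5) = (d - 3)*(d - 2)*(d - 1)*(d - 5)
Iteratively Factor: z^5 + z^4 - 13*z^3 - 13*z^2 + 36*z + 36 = (z + 3)*(z^4 - 2*z^3 - 7*z^2 + 8*z + 12) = (z + 1)*(z + 3)*(z^3 - 3*z^2 - 4*z + 12) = (z - 3)*(z + 1)*(z + 3)*(z^2 - 4) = (z - 3)*(z - 2)*(z + 1)*(z + 3)*(z + 2)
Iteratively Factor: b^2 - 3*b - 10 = (b + 2)*(b - 5)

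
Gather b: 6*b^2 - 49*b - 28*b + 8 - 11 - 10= 6*b^2 - 77*b - 13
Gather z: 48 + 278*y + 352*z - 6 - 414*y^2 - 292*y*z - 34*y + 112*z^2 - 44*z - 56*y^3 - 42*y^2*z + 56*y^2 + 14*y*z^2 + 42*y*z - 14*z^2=-56*y^3 - 358*y^2 + 244*y + z^2*(14*y + 98) + z*(-42*y^2 - 250*y + 308) + 42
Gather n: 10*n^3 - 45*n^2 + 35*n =10*n^3 - 45*n^2 + 35*n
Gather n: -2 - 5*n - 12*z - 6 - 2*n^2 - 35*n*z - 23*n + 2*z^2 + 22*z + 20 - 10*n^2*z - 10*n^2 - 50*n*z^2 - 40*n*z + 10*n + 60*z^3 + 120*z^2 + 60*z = n^2*(-10*z - 12) + n*(-50*z^2 - 75*z - 18) + 60*z^3 + 122*z^2 + 70*z + 12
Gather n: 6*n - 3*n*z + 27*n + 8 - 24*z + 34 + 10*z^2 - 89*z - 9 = n*(33 - 3*z) + 10*z^2 - 113*z + 33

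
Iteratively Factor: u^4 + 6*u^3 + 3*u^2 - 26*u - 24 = (u + 3)*(u^3 + 3*u^2 - 6*u - 8) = (u - 2)*(u + 3)*(u^2 + 5*u + 4) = (u - 2)*(u + 1)*(u + 3)*(u + 4)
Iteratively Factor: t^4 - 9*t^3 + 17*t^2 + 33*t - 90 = (t - 3)*(t^3 - 6*t^2 - t + 30) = (t - 5)*(t - 3)*(t^2 - t - 6) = (t - 5)*(t - 3)^2*(t + 2)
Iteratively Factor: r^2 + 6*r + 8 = (r + 2)*(r + 4)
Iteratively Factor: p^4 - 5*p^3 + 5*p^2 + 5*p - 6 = (p - 3)*(p^3 - 2*p^2 - p + 2) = (p - 3)*(p - 2)*(p^2 - 1) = (p - 3)*(p - 2)*(p - 1)*(p + 1)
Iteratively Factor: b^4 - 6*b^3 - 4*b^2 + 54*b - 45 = (b - 5)*(b^3 - b^2 - 9*b + 9) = (b - 5)*(b - 3)*(b^2 + 2*b - 3) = (b - 5)*(b - 3)*(b + 3)*(b - 1)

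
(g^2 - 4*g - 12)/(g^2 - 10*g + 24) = (g + 2)/(g - 4)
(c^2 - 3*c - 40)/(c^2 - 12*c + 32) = (c + 5)/(c - 4)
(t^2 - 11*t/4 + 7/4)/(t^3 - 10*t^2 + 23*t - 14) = (t - 7/4)/(t^2 - 9*t + 14)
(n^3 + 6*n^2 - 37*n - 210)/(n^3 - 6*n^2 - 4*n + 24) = (n^2 + 12*n + 35)/(n^2 - 4)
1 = 1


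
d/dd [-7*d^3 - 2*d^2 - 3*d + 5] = -21*d^2 - 4*d - 3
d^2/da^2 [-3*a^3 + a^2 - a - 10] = 2 - 18*a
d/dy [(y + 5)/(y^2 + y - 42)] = (y^2 + y - (y + 5)*(2*y + 1) - 42)/(y^2 + y - 42)^2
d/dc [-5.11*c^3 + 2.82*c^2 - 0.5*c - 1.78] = -15.33*c^2 + 5.64*c - 0.5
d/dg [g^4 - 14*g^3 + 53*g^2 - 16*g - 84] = 4*g^3 - 42*g^2 + 106*g - 16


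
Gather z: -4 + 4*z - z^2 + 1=-z^2 + 4*z - 3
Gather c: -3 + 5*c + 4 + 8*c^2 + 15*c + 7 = 8*c^2 + 20*c + 8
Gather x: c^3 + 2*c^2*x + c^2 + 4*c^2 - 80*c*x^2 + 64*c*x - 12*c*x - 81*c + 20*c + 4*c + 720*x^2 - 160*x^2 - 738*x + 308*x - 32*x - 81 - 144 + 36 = c^3 + 5*c^2 - 57*c + x^2*(560 - 80*c) + x*(2*c^2 + 52*c - 462) - 189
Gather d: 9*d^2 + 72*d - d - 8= 9*d^2 + 71*d - 8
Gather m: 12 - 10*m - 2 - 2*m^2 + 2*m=-2*m^2 - 8*m + 10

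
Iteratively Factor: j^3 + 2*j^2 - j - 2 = (j - 1)*(j^2 + 3*j + 2) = (j - 1)*(j + 1)*(j + 2)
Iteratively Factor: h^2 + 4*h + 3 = (h + 1)*(h + 3)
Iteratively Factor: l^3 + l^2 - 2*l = (l)*(l^2 + l - 2) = l*(l - 1)*(l + 2)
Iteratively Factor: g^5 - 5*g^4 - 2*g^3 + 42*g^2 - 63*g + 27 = (g + 3)*(g^4 - 8*g^3 + 22*g^2 - 24*g + 9) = (g - 3)*(g + 3)*(g^3 - 5*g^2 + 7*g - 3) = (g - 3)*(g - 1)*(g + 3)*(g^2 - 4*g + 3) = (g - 3)^2*(g - 1)*(g + 3)*(g - 1)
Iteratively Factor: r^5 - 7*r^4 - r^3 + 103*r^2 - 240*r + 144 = (r - 3)*(r^4 - 4*r^3 - 13*r^2 + 64*r - 48) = (r - 3)*(r - 1)*(r^3 - 3*r^2 - 16*r + 48) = (r - 3)*(r - 1)*(r + 4)*(r^2 - 7*r + 12) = (r - 4)*(r - 3)*(r - 1)*(r + 4)*(r - 3)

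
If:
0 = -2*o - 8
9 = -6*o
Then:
No Solution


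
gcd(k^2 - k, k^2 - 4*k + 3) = k - 1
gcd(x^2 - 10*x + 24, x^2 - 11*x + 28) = x - 4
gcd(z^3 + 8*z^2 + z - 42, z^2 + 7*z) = z + 7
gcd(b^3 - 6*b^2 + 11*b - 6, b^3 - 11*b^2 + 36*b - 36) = b^2 - 5*b + 6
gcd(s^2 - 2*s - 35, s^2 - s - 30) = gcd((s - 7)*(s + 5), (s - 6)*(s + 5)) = s + 5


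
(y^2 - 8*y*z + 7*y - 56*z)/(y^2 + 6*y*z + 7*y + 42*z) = (y - 8*z)/(y + 6*z)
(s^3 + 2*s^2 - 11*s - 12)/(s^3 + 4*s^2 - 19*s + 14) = (s^3 + 2*s^2 - 11*s - 12)/(s^3 + 4*s^2 - 19*s + 14)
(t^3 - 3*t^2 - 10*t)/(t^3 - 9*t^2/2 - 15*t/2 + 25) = 2*t*(t + 2)/(2*t^2 + t - 10)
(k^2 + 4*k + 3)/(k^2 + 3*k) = (k + 1)/k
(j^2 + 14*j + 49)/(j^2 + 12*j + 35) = (j + 7)/(j + 5)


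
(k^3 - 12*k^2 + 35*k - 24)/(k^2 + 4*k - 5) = (k^2 - 11*k + 24)/(k + 5)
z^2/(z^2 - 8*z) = z/(z - 8)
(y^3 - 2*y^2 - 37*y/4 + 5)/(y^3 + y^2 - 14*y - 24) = (y^2 + 2*y - 5/4)/(y^2 + 5*y + 6)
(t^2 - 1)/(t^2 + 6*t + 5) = (t - 1)/(t + 5)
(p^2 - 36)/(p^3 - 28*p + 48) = (p - 6)/(p^2 - 6*p + 8)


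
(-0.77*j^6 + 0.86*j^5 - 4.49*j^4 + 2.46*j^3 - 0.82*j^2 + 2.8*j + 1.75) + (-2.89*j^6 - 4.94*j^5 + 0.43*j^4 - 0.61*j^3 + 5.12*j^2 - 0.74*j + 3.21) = -3.66*j^6 - 4.08*j^5 - 4.06*j^4 + 1.85*j^3 + 4.3*j^2 + 2.06*j + 4.96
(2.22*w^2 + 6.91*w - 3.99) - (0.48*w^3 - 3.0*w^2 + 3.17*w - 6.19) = -0.48*w^3 + 5.22*w^2 + 3.74*w + 2.2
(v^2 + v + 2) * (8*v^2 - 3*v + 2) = 8*v^4 + 5*v^3 + 15*v^2 - 4*v + 4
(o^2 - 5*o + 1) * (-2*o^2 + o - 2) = -2*o^4 + 11*o^3 - 9*o^2 + 11*o - 2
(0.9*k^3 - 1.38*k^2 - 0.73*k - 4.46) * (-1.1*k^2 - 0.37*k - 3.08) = -0.99*k^5 + 1.185*k^4 - 1.4584*k^3 + 9.4265*k^2 + 3.8986*k + 13.7368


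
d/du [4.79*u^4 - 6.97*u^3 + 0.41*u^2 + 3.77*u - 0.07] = 19.16*u^3 - 20.91*u^2 + 0.82*u + 3.77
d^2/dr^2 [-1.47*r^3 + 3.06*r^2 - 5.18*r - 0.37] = 6.12 - 8.82*r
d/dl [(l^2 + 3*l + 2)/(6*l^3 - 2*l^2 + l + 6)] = (-6*l^4 - 36*l^3 - 29*l^2 + 20*l + 16)/(36*l^6 - 24*l^5 + 16*l^4 + 68*l^3 - 23*l^2 + 12*l + 36)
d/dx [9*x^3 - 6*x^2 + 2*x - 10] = 27*x^2 - 12*x + 2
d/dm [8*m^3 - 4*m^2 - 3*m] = 24*m^2 - 8*m - 3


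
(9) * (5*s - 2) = 45*s - 18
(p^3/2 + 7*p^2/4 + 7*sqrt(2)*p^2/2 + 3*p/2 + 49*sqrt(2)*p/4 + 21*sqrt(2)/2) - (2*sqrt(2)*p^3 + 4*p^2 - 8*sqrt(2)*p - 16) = -2*sqrt(2)*p^3 + p^3/2 - 9*p^2/4 + 7*sqrt(2)*p^2/2 + 3*p/2 + 81*sqrt(2)*p/4 + 21*sqrt(2)/2 + 16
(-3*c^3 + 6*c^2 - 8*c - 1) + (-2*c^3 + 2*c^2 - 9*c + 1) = -5*c^3 + 8*c^2 - 17*c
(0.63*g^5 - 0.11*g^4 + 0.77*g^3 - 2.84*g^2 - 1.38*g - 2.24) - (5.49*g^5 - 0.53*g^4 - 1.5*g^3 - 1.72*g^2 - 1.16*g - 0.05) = -4.86*g^5 + 0.42*g^4 + 2.27*g^3 - 1.12*g^2 - 0.22*g - 2.19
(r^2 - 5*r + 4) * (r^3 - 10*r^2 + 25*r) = r^5 - 15*r^4 + 79*r^3 - 165*r^2 + 100*r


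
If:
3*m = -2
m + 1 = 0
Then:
No Solution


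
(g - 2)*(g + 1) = g^2 - g - 2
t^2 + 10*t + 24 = (t + 4)*(t + 6)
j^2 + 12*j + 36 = (j + 6)^2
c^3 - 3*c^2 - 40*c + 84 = (c - 7)*(c - 2)*(c + 6)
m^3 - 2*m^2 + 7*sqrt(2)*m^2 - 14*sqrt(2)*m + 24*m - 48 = (m - 2)*(m + 3*sqrt(2))*(m + 4*sqrt(2))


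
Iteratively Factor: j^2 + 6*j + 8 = (j + 2)*(j + 4)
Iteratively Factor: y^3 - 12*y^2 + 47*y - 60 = (y - 5)*(y^2 - 7*y + 12) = (y - 5)*(y - 4)*(y - 3)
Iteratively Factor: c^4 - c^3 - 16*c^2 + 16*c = (c)*(c^3 - c^2 - 16*c + 16) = c*(c + 4)*(c^2 - 5*c + 4) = c*(c - 1)*(c + 4)*(c - 4)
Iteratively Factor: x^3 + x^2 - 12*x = (x + 4)*(x^2 - 3*x) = x*(x + 4)*(x - 3)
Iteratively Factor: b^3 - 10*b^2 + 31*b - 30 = (b - 3)*(b^2 - 7*b + 10) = (b - 5)*(b - 3)*(b - 2)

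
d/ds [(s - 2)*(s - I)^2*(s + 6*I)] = 4*s^3 + s^2*(-6 + 12*I) + s*(22 - 16*I) - 22 - 6*I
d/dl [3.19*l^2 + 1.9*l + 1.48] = 6.38*l + 1.9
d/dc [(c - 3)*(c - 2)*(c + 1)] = 3*c^2 - 8*c + 1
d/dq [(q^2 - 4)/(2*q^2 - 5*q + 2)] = -5/(4*q^2 - 4*q + 1)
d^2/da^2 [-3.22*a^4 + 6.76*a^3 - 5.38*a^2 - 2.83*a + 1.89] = -38.64*a^2 + 40.56*a - 10.76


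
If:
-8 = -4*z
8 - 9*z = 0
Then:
No Solution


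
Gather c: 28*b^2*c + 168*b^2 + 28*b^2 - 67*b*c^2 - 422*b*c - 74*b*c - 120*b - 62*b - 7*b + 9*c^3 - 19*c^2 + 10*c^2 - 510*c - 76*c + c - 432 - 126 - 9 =196*b^2 - 189*b + 9*c^3 + c^2*(-67*b - 9) + c*(28*b^2 - 496*b - 585) - 567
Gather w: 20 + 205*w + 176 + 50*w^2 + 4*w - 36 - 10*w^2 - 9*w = 40*w^2 + 200*w + 160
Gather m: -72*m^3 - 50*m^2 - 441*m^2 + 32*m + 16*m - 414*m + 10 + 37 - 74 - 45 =-72*m^3 - 491*m^2 - 366*m - 72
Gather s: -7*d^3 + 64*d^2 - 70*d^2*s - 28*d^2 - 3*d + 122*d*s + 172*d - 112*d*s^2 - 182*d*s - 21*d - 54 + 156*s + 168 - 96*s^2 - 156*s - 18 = -7*d^3 + 36*d^2 + 148*d + s^2*(-112*d - 96) + s*(-70*d^2 - 60*d) + 96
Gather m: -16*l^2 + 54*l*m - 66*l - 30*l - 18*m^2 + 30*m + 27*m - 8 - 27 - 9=-16*l^2 - 96*l - 18*m^2 + m*(54*l + 57) - 44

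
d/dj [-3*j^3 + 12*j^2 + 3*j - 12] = -9*j^2 + 24*j + 3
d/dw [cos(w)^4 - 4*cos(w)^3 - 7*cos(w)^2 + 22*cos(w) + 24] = 2*(-2*cos(w)^3 + 6*cos(w)^2 + 7*cos(w) - 11)*sin(w)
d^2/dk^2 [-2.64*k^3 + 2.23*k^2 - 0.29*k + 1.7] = 4.46 - 15.84*k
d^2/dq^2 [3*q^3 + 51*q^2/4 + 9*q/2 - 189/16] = 18*q + 51/2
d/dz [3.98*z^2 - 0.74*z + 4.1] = 7.96*z - 0.74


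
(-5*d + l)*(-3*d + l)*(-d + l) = -15*d^3 + 23*d^2*l - 9*d*l^2 + l^3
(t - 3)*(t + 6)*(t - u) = t^3 - t^2*u + 3*t^2 - 3*t*u - 18*t + 18*u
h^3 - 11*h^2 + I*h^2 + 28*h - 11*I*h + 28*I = (h - 7)*(h - 4)*(h + I)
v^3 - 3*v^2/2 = v^2*(v - 3/2)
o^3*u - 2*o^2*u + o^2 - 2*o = o*(o - 2)*(o*u + 1)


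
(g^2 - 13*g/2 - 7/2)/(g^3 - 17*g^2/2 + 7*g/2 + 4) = (g - 7)/(g^2 - 9*g + 8)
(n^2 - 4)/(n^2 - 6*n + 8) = (n + 2)/(n - 4)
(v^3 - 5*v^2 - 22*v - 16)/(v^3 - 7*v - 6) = (v - 8)/(v - 3)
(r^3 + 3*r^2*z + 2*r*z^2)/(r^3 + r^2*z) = (r + 2*z)/r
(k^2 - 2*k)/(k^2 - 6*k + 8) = k/(k - 4)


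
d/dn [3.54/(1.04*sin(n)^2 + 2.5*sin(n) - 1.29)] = -(7.3632*sin(n) + 8.85)*cos(n)/(1.04*sin(n)^2 + 2.5*sin(n) - 1.29)^2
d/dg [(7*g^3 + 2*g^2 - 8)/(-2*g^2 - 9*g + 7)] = (-14*g^4 - 126*g^3 + 129*g^2 - 4*g - 72)/(4*g^4 + 36*g^3 + 53*g^2 - 126*g + 49)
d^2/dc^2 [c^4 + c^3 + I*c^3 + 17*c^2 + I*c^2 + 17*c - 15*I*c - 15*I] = 12*c^2 + 6*c*(1 + I) + 34 + 2*I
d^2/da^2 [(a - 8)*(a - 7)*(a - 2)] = 6*a - 34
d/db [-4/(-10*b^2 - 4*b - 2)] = 4*(-5*b - 1)/(5*b^2 + 2*b + 1)^2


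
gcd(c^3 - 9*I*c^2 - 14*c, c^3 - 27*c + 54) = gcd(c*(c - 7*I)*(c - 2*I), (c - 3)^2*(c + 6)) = 1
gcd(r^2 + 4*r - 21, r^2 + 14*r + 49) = r + 7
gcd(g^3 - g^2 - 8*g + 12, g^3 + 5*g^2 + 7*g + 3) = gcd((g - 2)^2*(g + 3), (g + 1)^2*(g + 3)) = g + 3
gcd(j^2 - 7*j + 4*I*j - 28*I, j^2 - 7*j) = j - 7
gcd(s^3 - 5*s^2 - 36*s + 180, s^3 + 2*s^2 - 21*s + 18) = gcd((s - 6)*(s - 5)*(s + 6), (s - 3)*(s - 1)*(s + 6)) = s + 6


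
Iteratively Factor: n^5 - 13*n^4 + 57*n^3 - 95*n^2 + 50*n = (n - 2)*(n^4 - 11*n^3 + 35*n^2 - 25*n) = (n - 5)*(n - 2)*(n^3 - 6*n^2 + 5*n) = n*(n - 5)*(n - 2)*(n^2 - 6*n + 5) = n*(n - 5)*(n - 2)*(n - 1)*(n - 5)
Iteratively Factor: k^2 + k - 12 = (k + 4)*(k - 3)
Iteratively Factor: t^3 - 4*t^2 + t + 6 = (t + 1)*(t^2 - 5*t + 6) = (t - 3)*(t + 1)*(t - 2)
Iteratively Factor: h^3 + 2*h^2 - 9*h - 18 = (h + 2)*(h^2 - 9) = (h - 3)*(h + 2)*(h + 3)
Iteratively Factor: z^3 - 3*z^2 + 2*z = (z - 1)*(z^2 - 2*z) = z*(z - 1)*(z - 2)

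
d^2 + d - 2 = (d - 1)*(d + 2)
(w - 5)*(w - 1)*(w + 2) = w^3 - 4*w^2 - 7*w + 10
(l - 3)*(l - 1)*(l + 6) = l^3 + 2*l^2 - 21*l + 18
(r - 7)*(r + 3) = r^2 - 4*r - 21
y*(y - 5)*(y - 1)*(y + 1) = y^4 - 5*y^3 - y^2 + 5*y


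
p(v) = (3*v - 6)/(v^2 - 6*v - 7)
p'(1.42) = -0.25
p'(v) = (6 - 2*v)*(3*v - 6)/(v^2 - 6*v - 7)^2 + 3/(v^2 - 6*v - 7) = 3*(v^2 - 6*v - 2*(v - 3)*(v - 2) - 7)/(-v^2 + 6*v + 7)^2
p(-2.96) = -0.76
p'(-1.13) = -66.60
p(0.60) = 0.41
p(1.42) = 0.13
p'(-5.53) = -0.07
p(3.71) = -0.33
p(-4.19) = -0.52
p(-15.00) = -0.17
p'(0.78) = -0.40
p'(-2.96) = -0.31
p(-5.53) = -0.40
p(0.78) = 0.33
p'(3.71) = -0.22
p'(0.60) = -0.49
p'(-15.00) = -0.00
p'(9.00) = -0.48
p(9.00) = 1.05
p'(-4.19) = -0.13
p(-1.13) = -8.88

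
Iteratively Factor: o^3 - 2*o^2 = (o)*(o^2 - 2*o) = o*(o - 2)*(o)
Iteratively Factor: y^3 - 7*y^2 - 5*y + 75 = (y + 3)*(y^2 - 10*y + 25) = (y - 5)*(y + 3)*(y - 5)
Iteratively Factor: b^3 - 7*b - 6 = (b - 3)*(b^2 + 3*b + 2) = (b - 3)*(b + 2)*(b + 1)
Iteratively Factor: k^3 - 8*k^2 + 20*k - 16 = (k - 2)*(k^2 - 6*k + 8) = (k - 2)^2*(k - 4)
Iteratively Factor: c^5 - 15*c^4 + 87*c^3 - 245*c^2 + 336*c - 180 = (c - 2)*(c^4 - 13*c^3 + 61*c^2 - 123*c + 90) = (c - 5)*(c - 2)*(c^3 - 8*c^2 + 21*c - 18) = (c - 5)*(c - 3)*(c - 2)*(c^2 - 5*c + 6) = (c - 5)*(c - 3)^2*(c - 2)*(c - 2)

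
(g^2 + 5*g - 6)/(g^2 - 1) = (g + 6)/(g + 1)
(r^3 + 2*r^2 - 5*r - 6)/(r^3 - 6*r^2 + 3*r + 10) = (r + 3)/(r - 5)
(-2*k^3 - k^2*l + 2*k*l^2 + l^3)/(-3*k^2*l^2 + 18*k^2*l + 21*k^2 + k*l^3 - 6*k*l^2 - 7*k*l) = (2*k^3 + k^2*l - 2*k*l^2 - l^3)/(k*(3*k*l^2 - 18*k*l - 21*k - l^3 + 6*l^2 + 7*l))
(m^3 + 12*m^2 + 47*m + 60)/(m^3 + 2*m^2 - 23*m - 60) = (m + 5)/(m - 5)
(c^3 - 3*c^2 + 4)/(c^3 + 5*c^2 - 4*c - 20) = (c^2 - c - 2)/(c^2 + 7*c + 10)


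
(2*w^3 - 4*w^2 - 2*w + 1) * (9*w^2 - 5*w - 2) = 18*w^5 - 46*w^4 - 2*w^3 + 27*w^2 - w - 2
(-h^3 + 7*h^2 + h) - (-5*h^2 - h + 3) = -h^3 + 12*h^2 + 2*h - 3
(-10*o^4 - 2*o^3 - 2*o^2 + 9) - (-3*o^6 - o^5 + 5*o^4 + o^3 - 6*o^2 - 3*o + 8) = 3*o^6 + o^5 - 15*o^4 - 3*o^3 + 4*o^2 + 3*o + 1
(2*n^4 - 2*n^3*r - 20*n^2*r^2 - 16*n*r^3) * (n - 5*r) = 2*n^5 - 12*n^4*r - 10*n^3*r^2 + 84*n^2*r^3 + 80*n*r^4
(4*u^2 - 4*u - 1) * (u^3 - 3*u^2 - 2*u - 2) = 4*u^5 - 16*u^4 + 3*u^3 + 3*u^2 + 10*u + 2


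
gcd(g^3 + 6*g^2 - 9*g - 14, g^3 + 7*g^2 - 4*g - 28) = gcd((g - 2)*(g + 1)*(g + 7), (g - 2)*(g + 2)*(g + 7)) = g^2 + 5*g - 14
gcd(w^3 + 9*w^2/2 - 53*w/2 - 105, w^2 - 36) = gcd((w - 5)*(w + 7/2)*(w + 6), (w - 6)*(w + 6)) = w + 6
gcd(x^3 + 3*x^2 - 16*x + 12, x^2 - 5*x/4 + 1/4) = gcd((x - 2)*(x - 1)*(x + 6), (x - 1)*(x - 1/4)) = x - 1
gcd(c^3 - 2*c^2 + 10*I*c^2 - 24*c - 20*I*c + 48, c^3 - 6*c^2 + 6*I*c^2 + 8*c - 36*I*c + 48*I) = c^2 + c*(-2 + 6*I) - 12*I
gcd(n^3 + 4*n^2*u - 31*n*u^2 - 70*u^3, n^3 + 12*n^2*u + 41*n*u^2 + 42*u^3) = n^2 + 9*n*u + 14*u^2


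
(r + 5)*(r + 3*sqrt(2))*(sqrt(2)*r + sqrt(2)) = sqrt(2)*r^3 + 6*r^2 + 6*sqrt(2)*r^2 + 5*sqrt(2)*r + 36*r + 30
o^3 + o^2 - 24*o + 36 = (o - 3)*(o - 2)*(o + 6)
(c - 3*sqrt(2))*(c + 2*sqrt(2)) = c^2 - sqrt(2)*c - 12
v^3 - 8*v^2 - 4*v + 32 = (v - 8)*(v - 2)*(v + 2)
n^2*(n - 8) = n^3 - 8*n^2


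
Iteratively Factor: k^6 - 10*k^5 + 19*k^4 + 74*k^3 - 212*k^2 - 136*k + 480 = (k - 2)*(k^5 - 8*k^4 + 3*k^3 + 80*k^2 - 52*k - 240) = (k - 2)*(k + 2)*(k^4 - 10*k^3 + 23*k^2 + 34*k - 120) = (k - 4)*(k - 2)*(k + 2)*(k^3 - 6*k^2 - k + 30) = (k - 5)*(k - 4)*(k - 2)*(k + 2)*(k^2 - k - 6) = (k - 5)*(k - 4)*(k - 3)*(k - 2)*(k + 2)*(k + 2)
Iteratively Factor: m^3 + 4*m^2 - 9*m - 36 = (m + 3)*(m^2 + m - 12) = (m - 3)*(m + 3)*(m + 4)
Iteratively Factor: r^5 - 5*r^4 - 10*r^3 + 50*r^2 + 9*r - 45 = (r - 1)*(r^4 - 4*r^3 - 14*r^2 + 36*r + 45) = (r - 1)*(r + 1)*(r^3 - 5*r^2 - 9*r + 45) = (r - 1)*(r + 1)*(r + 3)*(r^2 - 8*r + 15) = (r - 3)*(r - 1)*(r + 1)*(r + 3)*(r - 5)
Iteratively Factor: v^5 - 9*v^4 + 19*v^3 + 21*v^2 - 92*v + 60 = (v - 5)*(v^4 - 4*v^3 - v^2 + 16*v - 12) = (v - 5)*(v + 2)*(v^3 - 6*v^2 + 11*v - 6) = (v - 5)*(v - 1)*(v + 2)*(v^2 - 5*v + 6) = (v - 5)*(v - 3)*(v - 1)*(v + 2)*(v - 2)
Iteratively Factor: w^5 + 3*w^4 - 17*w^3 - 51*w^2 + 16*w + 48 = (w - 1)*(w^4 + 4*w^3 - 13*w^2 - 64*w - 48) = (w - 1)*(w + 3)*(w^3 + w^2 - 16*w - 16) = (w - 1)*(w + 1)*(w + 3)*(w^2 - 16) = (w - 4)*(w - 1)*(w + 1)*(w + 3)*(w + 4)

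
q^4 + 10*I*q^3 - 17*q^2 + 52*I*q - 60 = (q - 2*I)*(q + I)*(q + 5*I)*(q + 6*I)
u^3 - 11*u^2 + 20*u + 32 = (u - 8)*(u - 4)*(u + 1)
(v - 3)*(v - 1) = v^2 - 4*v + 3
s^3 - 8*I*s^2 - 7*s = s*(s - 7*I)*(s - I)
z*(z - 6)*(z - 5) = z^3 - 11*z^2 + 30*z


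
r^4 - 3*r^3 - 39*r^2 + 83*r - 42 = (r - 7)*(r - 1)^2*(r + 6)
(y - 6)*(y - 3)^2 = y^3 - 12*y^2 + 45*y - 54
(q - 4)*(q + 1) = q^2 - 3*q - 4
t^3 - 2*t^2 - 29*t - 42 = (t - 7)*(t + 2)*(t + 3)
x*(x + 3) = x^2 + 3*x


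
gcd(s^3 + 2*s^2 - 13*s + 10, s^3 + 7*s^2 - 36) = s - 2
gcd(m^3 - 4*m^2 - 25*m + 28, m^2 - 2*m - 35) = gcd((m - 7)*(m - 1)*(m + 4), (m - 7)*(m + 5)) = m - 7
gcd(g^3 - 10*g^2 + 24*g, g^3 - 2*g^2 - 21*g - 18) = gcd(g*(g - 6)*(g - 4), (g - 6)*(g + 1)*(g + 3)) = g - 6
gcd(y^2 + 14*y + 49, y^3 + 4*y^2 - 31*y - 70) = y + 7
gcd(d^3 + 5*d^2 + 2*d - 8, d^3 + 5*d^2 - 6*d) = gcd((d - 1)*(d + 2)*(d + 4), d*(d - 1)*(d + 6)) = d - 1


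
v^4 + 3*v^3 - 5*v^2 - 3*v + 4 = (v - 1)^2*(v + 1)*(v + 4)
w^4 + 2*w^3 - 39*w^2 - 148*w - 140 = (w - 7)*(w + 2)^2*(w + 5)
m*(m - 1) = m^2 - m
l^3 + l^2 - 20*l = l*(l - 4)*(l + 5)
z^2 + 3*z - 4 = (z - 1)*(z + 4)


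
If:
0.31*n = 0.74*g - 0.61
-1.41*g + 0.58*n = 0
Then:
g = -44.78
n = -108.87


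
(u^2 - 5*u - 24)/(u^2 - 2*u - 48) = (u + 3)/(u + 6)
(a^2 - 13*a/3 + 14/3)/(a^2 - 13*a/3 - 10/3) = (-3*a^2 + 13*a - 14)/(-3*a^2 + 13*a + 10)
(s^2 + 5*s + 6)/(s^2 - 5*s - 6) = (s^2 + 5*s + 6)/(s^2 - 5*s - 6)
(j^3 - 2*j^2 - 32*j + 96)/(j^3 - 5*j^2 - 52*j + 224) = (j^2 + 2*j - 24)/(j^2 - j - 56)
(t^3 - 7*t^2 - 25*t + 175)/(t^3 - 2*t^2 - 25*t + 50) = (t - 7)/(t - 2)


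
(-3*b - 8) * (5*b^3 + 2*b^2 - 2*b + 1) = -15*b^4 - 46*b^3 - 10*b^2 + 13*b - 8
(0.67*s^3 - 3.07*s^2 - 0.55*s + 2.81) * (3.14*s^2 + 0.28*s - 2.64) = 2.1038*s^5 - 9.4522*s^4 - 4.3554*s^3 + 16.7742*s^2 + 2.2388*s - 7.4184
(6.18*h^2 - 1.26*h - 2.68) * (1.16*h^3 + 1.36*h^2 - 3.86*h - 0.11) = 7.1688*h^5 + 6.9432*h^4 - 28.6772*h^3 + 0.539*h^2 + 10.4834*h + 0.2948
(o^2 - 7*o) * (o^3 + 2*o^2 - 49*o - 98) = o^5 - 5*o^4 - 63*o^3 + 245*o^2 + 686*o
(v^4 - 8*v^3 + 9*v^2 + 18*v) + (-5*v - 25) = v^4 - 8*v^3 + 9*v^2 + 13*v - 25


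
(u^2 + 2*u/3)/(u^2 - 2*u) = (u + 2/3)/(u - 2)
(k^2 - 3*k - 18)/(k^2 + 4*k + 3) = (k - 6)/(k + 1)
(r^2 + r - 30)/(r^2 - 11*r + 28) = (r^2 + r - 30)/(r^2 - 11*r + 28)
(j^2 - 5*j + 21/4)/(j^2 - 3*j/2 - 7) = (j - 3/2)/(j + 2)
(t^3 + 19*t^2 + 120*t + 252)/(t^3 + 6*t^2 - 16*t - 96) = (t^2 + 13*t + 42)/(t^2 - 16)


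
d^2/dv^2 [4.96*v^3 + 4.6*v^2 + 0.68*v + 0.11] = 29.76*v + 9.2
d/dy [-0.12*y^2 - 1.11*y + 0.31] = -0.24*y - 1.11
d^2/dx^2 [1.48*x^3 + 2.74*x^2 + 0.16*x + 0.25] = 8.88*x + 5.48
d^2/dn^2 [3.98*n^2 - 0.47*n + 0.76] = 7.96000000000000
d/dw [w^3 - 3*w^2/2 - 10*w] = 3*w^2 - 3*w - 10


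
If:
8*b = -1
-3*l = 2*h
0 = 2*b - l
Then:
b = -1/8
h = 3/8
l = -1/4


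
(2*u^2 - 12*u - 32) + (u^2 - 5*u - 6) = 3*u^2 - 17*u - 38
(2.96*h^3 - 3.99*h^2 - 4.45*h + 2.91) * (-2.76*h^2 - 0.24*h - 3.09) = -8.1696*h^5 + 10.302*h^4 + 4.0932*h^3 + 5.3655*h^2 + 13.0521*h - 8.9919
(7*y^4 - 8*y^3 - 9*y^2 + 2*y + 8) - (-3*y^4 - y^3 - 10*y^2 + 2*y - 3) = 10*y^4 - 7*y^3 + y^2 + 11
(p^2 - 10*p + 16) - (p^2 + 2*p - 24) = 40 - 12*p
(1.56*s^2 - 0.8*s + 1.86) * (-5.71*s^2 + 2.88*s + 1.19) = -8.9076*s^4 + 9.0608*s^3 - 11.0682*s^2 + 4.4048*s + 2.2134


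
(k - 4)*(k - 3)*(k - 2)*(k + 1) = k^4 - 8*k^3 + 17*k^2 + 2*k - 24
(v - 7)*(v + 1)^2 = v^3 - 5*v^2 - 13*v - 7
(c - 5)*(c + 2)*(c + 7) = c^3 + 4*c^2 - 31*c - 70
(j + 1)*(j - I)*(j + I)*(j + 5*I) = j^4 + j^3 + 5*I*j^3 + j^2 + 5*I*j^2 + j + 5*I*j + 5*I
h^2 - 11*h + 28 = (h - 7)*(h - 4)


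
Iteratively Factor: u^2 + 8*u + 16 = (u + 4)*(u + 4)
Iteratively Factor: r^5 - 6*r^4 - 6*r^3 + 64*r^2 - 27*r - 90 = (r + 1)*(r^4 - 7*r^3 + r^2 + 63*r - 90) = (r - 3)*(r + 1)*(r^3 - 4*r^2 - 11*r + 30) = (r - 3)*(r + 1)*(r + 3)*(r^2 - 7*r + 10) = (r - 3)*(r - 2)*(r + 1)*(r + 3)*(r - 5)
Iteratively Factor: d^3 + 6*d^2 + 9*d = (d + 3)*(d^2 + 3*d) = (d + 3)^2*(d)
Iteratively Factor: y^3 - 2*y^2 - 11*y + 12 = (y - 1)*(y^2 - y - 12) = (y - 1)*(y + 3)*(y - 4)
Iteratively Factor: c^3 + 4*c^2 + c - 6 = (c + 2)*(c^2 + 2*c - 3) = (c - 1)*(c + 2)*(c + 3)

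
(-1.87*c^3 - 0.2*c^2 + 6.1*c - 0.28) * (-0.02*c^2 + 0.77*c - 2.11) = 0.0374*c^5 - 1.4359*c^4 + 3.6697*c^3 + 5.1246*c^2 - 13.0866*c + 0.5908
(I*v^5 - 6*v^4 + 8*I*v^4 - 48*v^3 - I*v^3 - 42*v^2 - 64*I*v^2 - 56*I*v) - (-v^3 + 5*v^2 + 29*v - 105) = I*v^5 - 6*v^4 + 8*I*v^4 - 47*v^3 - I*v^3 - 47*v^2 - 64*I*v^2 - 29*v - 56*I*v + 105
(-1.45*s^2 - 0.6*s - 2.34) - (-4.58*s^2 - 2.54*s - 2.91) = 3.13*s^2 + 1.94*s + 0.57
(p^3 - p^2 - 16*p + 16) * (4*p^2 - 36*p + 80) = 4*p^5 - 40*p^4 + 52*p^3 + 560*p^2 - 1856*p + 1280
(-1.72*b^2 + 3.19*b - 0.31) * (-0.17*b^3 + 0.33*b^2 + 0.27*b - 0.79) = 0.2924*b^5 - 1.1099*b^4 + 0.641*b^3 + 2.1178*b^2 - 2.6038*b + 0.2449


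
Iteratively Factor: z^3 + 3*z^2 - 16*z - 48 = (z + 3)*(z^2 - 16) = (z - 4)*(z + 3)*(z + 4)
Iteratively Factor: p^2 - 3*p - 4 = (p + 1)*(p - 4)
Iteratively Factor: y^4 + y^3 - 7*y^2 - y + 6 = (y - 1)*(y^3 + 2*y^2 - 5*y - 6) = (y - 1)*(y + 3)*(y^2 - y - 2) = (y - 2)*(y - 1)*(y + 3)*(y + 1)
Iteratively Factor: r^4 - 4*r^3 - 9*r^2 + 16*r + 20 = (r + 1)*(r^3 - 5*r^2 - 4*r + 20) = (r - 5)*(r + 1)*(r^2 - 4) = (r - 5)*(r - 2)*(r + 1)*(r + 2)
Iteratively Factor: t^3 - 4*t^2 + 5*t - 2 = (t - 1)*(t^2 - 3*t + 2) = (t - 1)^2*(t - 2)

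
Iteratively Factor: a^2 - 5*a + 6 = (a - 2)*(a - 3)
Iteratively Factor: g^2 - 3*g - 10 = (g - 5)*(g + 2)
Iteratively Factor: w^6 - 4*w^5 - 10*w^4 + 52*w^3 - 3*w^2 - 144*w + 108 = (w - 2)*(w^5 - 2*w^4 - 14*w^3 + 24*w^2 + 45*w - 54) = (w - 3)*(w - 2)*(w^4 + w^3 - 11*w^2 - 9*w + 18) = (w - 3)^2*(w - 2)*(w^3 + 4*w^2 + w - 6) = (w - 3)^2*(w - 2)*(w + 2)*(w^2 + 2*w - 3) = (w - 3)^2*(w - 2)*(w + 2)*(w + 3)*(w - 1)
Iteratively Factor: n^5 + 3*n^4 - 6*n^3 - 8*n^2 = (n + 4)*(n^4 - n^3 - 2*n^2) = (n - 2)*(n + 4)*(n^3 + n^2) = n*(n - 2)*(n + 4)*(n^2 + n) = n^2*(n - 2)*(n + 4)*(n + 1)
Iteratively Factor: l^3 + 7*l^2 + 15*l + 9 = (l + 3)*(l^2 + 4*l + 3) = (l + 1)*(l + 3)*(l + 3)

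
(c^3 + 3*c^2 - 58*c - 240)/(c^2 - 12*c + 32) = (c^2 + 11*c + 30)/(c - 4)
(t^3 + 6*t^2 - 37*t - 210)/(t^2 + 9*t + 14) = (t^2 - t - 30)/(t + 2)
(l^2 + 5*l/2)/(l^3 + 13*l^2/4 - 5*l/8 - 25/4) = 4*l/(4*l^2 + 3*l - 10)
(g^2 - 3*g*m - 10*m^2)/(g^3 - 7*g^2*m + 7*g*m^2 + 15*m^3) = (g + 2*m)/(g^2 - 2*g*m - 3*m^2)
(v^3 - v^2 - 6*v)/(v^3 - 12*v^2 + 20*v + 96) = v*(v - 3)/(v^2 - 14*v + 48)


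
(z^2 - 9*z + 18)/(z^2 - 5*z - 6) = (z - 3)/(z + 1)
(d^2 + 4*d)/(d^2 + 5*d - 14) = d*(d + 4)/(d^2 + 5*d - 14)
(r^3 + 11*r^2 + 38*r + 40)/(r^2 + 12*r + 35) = (r^2 + 6*r + 8)/(r + 7)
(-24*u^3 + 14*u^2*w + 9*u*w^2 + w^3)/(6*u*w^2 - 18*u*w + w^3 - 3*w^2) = (-4*u^2 + 3*u*w + w^2)/(w*(w - 3))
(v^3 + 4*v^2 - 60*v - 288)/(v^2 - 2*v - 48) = v + 6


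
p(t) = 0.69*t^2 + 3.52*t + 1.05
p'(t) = 1.38*t + 3.52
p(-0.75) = -1.20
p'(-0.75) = 2.48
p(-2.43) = -3.43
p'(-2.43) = 0.17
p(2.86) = 16.76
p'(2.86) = 7.47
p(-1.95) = -3.19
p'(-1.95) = 0.83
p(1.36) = 7.11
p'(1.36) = 5.40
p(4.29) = 28.85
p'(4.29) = 9.44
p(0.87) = 4.63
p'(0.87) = 4.72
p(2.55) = 14.51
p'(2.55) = 7.04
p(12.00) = 142.65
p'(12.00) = 20.08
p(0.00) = 1.05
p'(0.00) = 3.52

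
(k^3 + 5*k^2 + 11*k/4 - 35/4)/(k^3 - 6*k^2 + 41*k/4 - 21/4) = (4*k^2 + 24*k + 35)/(4*k^2 - 20*k + 21)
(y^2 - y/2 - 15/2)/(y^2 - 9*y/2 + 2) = (2*y^2 - y - 15)/(2*y^2 - 9*y + 4)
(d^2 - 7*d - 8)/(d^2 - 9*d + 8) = (d + 1)/(d - 1)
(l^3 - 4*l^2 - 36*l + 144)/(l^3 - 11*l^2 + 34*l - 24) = (l + 6)/(l - 1)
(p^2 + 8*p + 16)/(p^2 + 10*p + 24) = (p + 4)/(p + 6)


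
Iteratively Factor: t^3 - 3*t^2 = (t)*(t^2 - 3*t) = t^2*(t - 3)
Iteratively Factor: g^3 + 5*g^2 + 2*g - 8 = (g + 2)*(g^2 + 3*g - 4) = (g + 2)*(g + 4)*(g - 1)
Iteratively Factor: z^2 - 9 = (z - 3)*(z + 3)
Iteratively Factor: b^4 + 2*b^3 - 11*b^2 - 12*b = (b + 1)*(b^3 + b^2 - 12*b) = b*(b + 1)*(b^2 + b - 12) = b*(b - 3)*(b + 1)*(b + 4)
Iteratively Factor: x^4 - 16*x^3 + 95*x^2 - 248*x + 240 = (x - 3)*(x^3 - 13*x^2 + 56*x - 80) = (x - 4)*(x - 3)*(x^2 - 9*x + 20) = (x - 4)^2*(x - 3)*(x - 5)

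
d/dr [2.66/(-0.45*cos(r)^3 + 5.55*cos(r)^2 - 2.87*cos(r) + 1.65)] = (-3.591*cos(r)^2 + 29.526*cos(r) - 7.6342)*sin(r)/(0.45*cos(r)^3 - 5.55*cos(r)^2 + 2.87*cos(r) - 1.65)^2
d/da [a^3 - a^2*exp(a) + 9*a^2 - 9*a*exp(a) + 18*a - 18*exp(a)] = -a^2*exp(a) + 3*a^2 - 11*a*exp(a) + 18*a - 27*exp(a) + 18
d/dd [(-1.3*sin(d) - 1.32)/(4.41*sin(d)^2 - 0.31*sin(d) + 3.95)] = (5.733*sin(d)^2 + 11.6424*sin(d) - 5.5442)*cos(d)/(19.4481*sin(d)^4 - 2.7342*sin(d)^3 + 34.9351*sin(d)^2 - 2.449*sin(d) + 15.6025)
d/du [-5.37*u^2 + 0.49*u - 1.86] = 0.49 - 10.74*u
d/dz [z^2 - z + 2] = 2*z - 1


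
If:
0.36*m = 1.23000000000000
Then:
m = 3.42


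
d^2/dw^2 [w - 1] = 0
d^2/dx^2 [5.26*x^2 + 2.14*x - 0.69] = 10.5200000000000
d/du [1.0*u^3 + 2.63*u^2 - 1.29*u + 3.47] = 3.0*u^2 + 5.26*u - 1.29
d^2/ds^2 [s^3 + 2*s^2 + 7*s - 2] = 6*s + 4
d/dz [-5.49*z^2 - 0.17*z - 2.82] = -10.98*z - 0.17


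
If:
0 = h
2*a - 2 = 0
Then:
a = 1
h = 0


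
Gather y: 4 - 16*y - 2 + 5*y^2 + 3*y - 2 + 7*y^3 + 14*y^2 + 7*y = 7*y^3 + 19*y^2 - 6*y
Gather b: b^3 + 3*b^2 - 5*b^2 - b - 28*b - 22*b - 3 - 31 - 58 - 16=b^3 - 2*b^2 - 51*b - 108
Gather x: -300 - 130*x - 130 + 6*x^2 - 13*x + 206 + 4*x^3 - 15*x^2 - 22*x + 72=4*x^3 - 9*x^2 - 165*x - 152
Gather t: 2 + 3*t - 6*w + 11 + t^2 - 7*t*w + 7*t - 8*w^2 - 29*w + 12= t^2 + t*(10 - 7*w) - 8*w^2 - 35*w + 25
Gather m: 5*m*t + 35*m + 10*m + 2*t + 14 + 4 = m*(5*t + 45) + 2*t + 18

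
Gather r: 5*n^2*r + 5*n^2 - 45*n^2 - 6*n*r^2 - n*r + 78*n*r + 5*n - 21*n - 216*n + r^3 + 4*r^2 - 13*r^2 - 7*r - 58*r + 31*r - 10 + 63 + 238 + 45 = -40*n^2 - 232*n + r^3 + r^2*(-6*n - 9) + r*(5*n^2 + 77*n - 34) + 336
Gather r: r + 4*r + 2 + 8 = 5*r + 10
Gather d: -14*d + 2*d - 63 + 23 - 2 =-12*d - 42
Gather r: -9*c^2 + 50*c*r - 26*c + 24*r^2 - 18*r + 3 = -9*c^2 - 26*c + 24*r^2 + r*(50*c - 18) + 3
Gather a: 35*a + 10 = 35*a + 10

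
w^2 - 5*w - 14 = (w - 7)*(w + 2)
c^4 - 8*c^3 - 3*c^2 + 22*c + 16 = (c - 8)*(c - 2)*(c + 1)^2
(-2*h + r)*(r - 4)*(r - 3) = -2*h*r^2 + 14*h*r - 24*h + r^3 - 7*r^2 + 12*r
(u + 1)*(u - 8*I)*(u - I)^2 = u^4 + u^3 - 10*I*u^3 - 17*u^2 - 10*I*u^2 - 17*u + 8*I*u + 8*I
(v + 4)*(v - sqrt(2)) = v^2 - sqrt(2)*v + 4*v - 4*sqrt(2)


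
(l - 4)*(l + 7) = l^2 + 3*l - 28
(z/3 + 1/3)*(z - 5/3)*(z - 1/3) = z^3/3 - z^2/3 - 13*z/27 + 5/27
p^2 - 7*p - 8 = (p - 8)*(p + 1)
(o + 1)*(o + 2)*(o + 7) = o^3 + 10*o^2 + 23*o + 14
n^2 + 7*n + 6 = (n + 1)*(n + 6)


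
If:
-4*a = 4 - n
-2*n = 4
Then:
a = -3/2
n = -2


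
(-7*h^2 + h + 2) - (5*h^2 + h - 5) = 7 - 12*h^2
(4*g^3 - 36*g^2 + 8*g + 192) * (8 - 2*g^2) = -8*g^5 + 72*g^4 + 16*g^3 - 672*g^2 + 64*g + 1536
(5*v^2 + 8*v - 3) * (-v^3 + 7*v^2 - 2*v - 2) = -5*v^5 + 27*v^4 + 49*v^3 - 47*v^2 - 10*v + 6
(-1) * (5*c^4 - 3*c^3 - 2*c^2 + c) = -5*c^4 + 3*c^3 + 2*c^2 - c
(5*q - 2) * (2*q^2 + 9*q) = 10*q^3 + 41*q^2 - 18*q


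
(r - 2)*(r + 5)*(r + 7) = r^3 + 10*r^2 + 11*r - 70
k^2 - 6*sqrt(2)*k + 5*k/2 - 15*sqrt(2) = (k + 5/2)*(k - 6*sqrt(2))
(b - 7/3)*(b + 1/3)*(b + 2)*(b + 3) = b^4 + 3*b^3 - 43*b^2/9 - 143*b/9 - 14/3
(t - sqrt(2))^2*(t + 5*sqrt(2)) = t^3 + 3*sqrt(2)*t^2 - 18*t + 10*sqrt(2)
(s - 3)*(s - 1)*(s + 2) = s^3 - 2*s^2 - 5*s + 6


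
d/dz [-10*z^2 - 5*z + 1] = -20*z - 5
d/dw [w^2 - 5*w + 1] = 2*w - 5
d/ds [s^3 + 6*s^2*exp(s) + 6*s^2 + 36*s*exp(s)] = 6*s^2*exp(s) + 3*s^2 + 48*s*exp(s) + 12*s + 36*exp(s)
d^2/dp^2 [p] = 0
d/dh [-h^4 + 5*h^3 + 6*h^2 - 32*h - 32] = -4*h^3 + 15*h^2 + 12*h - 32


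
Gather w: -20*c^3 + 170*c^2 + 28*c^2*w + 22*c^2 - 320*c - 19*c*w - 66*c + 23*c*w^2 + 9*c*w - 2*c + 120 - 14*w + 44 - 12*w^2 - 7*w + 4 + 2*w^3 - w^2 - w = -20*c^3 + 192*c^2 - 388*c + 2*w^3 + w^2*(23*c - 13) + w*(28*c^2 - 10*c - 22) + 168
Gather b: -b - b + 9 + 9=18 - 2*b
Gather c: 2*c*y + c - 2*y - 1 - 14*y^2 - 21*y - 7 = c*(2*y + 1) - 14*y^2 - 23*y - 8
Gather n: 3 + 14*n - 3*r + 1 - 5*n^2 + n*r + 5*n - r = -5*n^2 + n*(r + 19) - 4*r + 4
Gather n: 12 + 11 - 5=18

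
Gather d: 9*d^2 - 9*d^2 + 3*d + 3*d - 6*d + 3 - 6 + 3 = 0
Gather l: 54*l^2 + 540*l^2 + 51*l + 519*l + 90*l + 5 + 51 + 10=594*l^2 + 660*l + 66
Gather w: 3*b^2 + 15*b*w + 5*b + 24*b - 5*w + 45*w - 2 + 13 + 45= 3*b^2 + 29*b + w*(15*b + 40) + 56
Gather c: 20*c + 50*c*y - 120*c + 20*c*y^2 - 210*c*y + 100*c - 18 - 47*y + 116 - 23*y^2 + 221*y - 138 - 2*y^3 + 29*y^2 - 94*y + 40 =c*(20*y^2 - 160*y) - 2*y^3 + 6*y^2 + 80*y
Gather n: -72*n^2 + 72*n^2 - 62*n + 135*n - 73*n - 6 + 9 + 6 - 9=0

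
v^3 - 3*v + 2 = (v - 1)^2*(v + 2)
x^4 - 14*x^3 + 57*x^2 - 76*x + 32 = (x - 8)*(x - 4)*(x - 1)^2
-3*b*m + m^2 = m*(-3*b + m)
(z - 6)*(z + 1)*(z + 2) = z^3 - 3*z^2 - 16*z - 12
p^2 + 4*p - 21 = (p - 3)*(p + 7)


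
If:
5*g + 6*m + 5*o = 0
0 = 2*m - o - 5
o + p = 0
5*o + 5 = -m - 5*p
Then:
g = 21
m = -5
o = -15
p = 15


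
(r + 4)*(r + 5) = r^2 + 9*r + 20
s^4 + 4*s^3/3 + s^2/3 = s^2*(s + 1/3)*(s + 1)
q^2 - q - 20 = (q - 5)*(q + 4)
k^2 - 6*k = k*(k - 6)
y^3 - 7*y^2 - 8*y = y*(y - 8)*(y + 1)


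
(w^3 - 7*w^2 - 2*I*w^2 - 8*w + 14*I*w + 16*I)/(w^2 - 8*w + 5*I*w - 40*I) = (w^2 + w*(1 - 2*I) - 2*I)/(w + 5*I)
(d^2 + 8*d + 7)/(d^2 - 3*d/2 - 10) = 2*(d^2 + 8*d + 7)/(2*d^2 - 3*d - 20)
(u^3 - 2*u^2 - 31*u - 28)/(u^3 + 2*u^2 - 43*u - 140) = (u + 1)/(u + 5)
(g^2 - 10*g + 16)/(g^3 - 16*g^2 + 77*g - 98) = (g - 8)/(g^2 - 14*g + 49)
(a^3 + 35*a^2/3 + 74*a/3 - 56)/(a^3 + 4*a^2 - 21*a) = (a^2 + 14*a/3 - 8)/(a*(a - 3))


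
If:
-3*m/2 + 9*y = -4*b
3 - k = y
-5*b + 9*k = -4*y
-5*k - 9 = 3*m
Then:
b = 471/25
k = 411/25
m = -152/5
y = -336/25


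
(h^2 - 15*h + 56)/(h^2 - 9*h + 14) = (h - 8)/(h - 2)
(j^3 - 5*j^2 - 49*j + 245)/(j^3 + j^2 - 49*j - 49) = (j - 5)/(j + 1)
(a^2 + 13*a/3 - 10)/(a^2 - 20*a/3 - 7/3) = (-3*a^2 - 13*a + 30)/(-3*a^2 + 20*a + 7)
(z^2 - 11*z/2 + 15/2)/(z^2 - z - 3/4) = 2*(-2*z^2 + 11*z - 15)/(-4*z^2 + 4*z + 3)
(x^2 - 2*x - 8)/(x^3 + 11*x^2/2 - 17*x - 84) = 2*(x + 2)/(2*x^2 + 19*x + 42)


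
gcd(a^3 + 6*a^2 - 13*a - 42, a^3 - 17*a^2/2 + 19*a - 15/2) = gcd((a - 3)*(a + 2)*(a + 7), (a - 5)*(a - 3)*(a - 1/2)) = a - 3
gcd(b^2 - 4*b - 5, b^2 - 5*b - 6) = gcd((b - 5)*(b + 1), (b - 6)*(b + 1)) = b + 1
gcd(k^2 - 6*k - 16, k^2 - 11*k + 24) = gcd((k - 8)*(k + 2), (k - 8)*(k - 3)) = k - 8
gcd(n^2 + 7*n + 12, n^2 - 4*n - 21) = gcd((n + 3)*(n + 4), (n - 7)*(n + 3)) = n + 3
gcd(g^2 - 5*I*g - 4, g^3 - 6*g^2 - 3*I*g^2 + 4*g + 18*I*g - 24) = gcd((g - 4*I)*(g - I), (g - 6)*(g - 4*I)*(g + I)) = g - 4*I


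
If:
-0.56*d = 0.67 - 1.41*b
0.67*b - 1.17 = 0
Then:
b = 1.75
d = 3.20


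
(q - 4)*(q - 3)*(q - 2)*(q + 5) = q^4 - 4*q^3 - 19*q^2 + 106*q - 120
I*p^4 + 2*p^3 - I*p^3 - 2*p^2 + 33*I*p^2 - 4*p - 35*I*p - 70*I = (p - 2)*(p - 7*I)*(p + 5*I)*(I*p + I)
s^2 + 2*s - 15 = (s - 3)*(s + 5)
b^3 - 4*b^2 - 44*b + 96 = (b - 8)*(b - 2)*(b + 6)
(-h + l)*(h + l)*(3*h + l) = -3*h^3 - h^2*l + 3*h*l^2 + l^3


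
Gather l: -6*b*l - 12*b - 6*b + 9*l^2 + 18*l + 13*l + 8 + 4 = -18*b + 9*l^2 + l*(31 - 6*b) + 12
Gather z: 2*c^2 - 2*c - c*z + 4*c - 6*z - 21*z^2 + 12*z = 2*c^2 + 2*c - 21*z^2 + z*(6 - c)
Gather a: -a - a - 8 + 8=-2*a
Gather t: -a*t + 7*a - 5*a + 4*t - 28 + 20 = 2*a + t*(4 - a) - 8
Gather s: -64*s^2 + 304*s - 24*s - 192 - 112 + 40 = -64*s^2 + 280*s - 264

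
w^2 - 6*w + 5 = (w - 5)*(w - 1)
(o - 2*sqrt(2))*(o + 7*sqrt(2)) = o^2 + 5*sqrt(2)*o - 28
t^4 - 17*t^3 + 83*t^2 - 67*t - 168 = (t - 8)*(t - 7)*(t - 3)*(t + 1)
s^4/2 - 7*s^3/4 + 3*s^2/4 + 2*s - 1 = (s/2 + 1/2)*(s - 2)^2*(s - 1/2)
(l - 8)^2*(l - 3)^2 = l^4 - 22*l^3 + 169*l^2 - 528*l + 576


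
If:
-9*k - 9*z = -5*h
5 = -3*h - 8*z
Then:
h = -8*z/3 - 5/3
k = -67*z/27 - 25/27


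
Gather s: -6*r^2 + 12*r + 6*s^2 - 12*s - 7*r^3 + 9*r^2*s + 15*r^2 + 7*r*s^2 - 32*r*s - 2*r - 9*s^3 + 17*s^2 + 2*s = -7*r^3 + 9*r^2 + 10*r - 9*s^3 + s^2*(7*r + 23) + s*(9*r^2 - 32*r - 10)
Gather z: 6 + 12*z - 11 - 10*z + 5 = 2*z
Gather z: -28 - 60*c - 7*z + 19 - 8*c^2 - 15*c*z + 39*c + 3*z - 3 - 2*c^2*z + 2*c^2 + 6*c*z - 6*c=-6*c^2 - 27*c + z*(-2*c^2 - 9*c - 4) - 12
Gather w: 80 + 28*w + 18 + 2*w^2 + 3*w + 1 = 2*w^2 + 31*w + 99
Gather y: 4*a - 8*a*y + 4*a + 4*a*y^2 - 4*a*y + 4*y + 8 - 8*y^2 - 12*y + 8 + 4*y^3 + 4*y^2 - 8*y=8*a + 4*y^3 + y^2*(4*a - 4) + y*(-12*a - 16) + 16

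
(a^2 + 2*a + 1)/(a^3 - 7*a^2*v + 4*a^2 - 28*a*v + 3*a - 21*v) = (-a - 1)/(-a^2 + 7*a*v - 3*a + 21*v)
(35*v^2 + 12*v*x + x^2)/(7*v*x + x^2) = (5*v + x)/x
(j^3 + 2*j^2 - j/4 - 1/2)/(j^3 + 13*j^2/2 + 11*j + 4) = (j - 1/2)/(j + 4)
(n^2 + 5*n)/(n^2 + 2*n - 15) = n/(n - 3)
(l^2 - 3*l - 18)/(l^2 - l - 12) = (l - 6)/(l - 4)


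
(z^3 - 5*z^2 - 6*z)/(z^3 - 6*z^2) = (z + 1)/z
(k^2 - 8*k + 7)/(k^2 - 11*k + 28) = (k - 1)/(k - 4)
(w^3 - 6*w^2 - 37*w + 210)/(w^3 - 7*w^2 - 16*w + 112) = (w^2 + w - 30)/(w^2 - 16)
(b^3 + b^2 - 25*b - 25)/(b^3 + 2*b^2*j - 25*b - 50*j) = (b + 1)/(b + 2*j)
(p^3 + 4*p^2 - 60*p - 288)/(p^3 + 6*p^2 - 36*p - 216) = (p - 8)/(p - 6)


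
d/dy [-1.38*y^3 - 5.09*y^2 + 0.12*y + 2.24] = -4.14*y^2 - 10.18*y + 0.12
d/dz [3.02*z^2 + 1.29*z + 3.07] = 6.04*z + 1.29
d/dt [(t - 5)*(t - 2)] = 2*t - 7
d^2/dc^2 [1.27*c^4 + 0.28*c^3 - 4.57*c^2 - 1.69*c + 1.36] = 15.24*c^2 + 1.68*c - 9.14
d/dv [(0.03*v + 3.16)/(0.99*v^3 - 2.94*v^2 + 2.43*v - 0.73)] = (-0.0594*v^3 - 9.297*v^2 + 18.5808*v - 7.7007)/(0.9801*v^6 - 5.8212*v^5 + 13.455*v^4 - 15.7338*v^3 + 10.1973*v^2 - 3.5478*v + 0.5329)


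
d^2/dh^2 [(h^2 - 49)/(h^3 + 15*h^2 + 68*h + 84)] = 2*(h^3 - 21*h^2 - 204*h - 460)/(h^6 + 24*h^5 + 228*h^4 + 1088*h^3 + 2736*h^2 + 3456*h + 1728)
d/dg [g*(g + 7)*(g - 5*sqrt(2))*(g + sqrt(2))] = 4*g^3 - 12*sqrt(2)*g^2 + 21*g^2 - 56*sqrt(2)*g - 20*g - 70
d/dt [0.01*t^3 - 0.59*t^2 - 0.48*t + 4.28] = 0.03*t^2 - 1.18*t - 0.48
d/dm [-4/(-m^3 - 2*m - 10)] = 4*(-3*m^2 - 2)/(m^3 + 2*m + 10)^2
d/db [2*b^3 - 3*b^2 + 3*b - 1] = 6*b^2 - 6*b + 3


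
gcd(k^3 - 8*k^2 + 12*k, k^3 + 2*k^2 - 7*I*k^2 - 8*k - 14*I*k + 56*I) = k - 2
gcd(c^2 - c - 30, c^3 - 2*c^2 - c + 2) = 1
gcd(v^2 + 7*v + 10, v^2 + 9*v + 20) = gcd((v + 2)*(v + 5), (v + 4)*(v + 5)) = v + 5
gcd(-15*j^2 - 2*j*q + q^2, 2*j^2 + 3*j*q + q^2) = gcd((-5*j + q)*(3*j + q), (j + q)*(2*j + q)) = 1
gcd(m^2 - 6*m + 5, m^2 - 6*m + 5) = m^2 - 6*m + 5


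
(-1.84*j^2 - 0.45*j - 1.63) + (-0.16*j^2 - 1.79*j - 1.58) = -2.0*j^2 - 2.24*j - 3.21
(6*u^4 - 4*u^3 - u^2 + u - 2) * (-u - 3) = -6*u^5 - 14*u^4 + 13*u^3 + 2*u^2 - u + 6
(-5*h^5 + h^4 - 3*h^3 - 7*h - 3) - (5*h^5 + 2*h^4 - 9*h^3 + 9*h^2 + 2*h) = -10*h^5 - h^4 + 6*h^3 - 9*h^2 - 9*h - 3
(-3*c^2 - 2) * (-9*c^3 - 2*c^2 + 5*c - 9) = 27*c^5 + 6*c^4 + 3*c^3 + 31*c^2 - 10*c + 18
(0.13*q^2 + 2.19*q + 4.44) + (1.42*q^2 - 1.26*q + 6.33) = 1.55*q^2 + 0.93*q + 10.77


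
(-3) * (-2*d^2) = 6*d^2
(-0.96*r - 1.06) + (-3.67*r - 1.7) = -4.63*r - 2.76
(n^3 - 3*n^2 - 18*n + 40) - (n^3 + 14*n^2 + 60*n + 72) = -17*n^2 - 78*n - 32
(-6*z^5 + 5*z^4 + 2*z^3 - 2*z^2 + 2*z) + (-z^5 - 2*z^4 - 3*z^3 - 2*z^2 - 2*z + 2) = -7*z^5 + 3*z^4 - z^3 - 4*z^2 + 2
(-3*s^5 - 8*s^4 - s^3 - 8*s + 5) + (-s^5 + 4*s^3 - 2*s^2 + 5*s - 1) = -4*s^5 - 8*s^4 + 3*s^3 - 2*s^2 - 3*s + 4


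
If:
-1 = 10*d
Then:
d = -1/10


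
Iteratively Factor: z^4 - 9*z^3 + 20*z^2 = (z - 4)*(z^3 - 5*z^2) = (z - 5)*(z - 4)*(z^2) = z*(z - 5)*(z - 4)*(z)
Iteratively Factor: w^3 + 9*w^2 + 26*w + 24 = (w + 4)*(w^2 + 5*w + 6) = (w + 2)*(w + 4)*(w + 3)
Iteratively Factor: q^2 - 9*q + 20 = (q - 4)*(q - 5)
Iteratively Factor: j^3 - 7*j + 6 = (j + 3)*(j^2 - 3*j + 2) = (j - 2)*(j + 3)*(j - 1)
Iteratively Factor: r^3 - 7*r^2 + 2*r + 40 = (r + 2)*(r^2 - 9*r + 20) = (r - 5)*(r + 2)*(r - 4)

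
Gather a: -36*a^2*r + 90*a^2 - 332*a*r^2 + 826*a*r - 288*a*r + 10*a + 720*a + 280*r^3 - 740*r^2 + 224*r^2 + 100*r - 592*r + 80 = a^2*(90 - 36*r) + a*(-332*r^2 + 538*r + 730) + 280*r^3 - 516*r^2 - 492*r + 80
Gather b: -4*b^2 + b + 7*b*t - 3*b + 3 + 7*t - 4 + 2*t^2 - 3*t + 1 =-4*b^2 + b*(7*t - 2) + 2*t^2 + 4*t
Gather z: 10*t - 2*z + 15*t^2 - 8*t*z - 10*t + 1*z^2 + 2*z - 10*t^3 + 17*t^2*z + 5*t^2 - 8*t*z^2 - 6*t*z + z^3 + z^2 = -10*t^3 + 20*t^2 + z^3 + z^2*(2 - 8*t) + z*(17*t^2 - 14*t)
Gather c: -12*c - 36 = -12*c - 36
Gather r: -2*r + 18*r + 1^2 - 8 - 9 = 16*r - 16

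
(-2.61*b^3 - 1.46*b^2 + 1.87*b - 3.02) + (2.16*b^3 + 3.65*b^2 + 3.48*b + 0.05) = -0.45*b^3 + 2.19*b^2 + 5.35*b - 2.97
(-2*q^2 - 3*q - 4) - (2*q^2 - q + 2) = -4*q^2 - 2*q - 6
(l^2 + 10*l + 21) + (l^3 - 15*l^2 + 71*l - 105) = l^3 - 14*l^2 + 81*l - 84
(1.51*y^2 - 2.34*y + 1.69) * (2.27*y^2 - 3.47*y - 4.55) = 3.4277*y^4 - 10.5515*y^3 + 5.0856*y^2 + 4.7827*y - 7.6895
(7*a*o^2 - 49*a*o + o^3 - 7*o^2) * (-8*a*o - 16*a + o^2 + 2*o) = -56*a^2*o^3 + 280*a^2*o^2 + 784*a^2*o - a*o^4 + 5*a*o^3 + 14*a*o^2 + o^5 - 5*o^4 - 14*o^3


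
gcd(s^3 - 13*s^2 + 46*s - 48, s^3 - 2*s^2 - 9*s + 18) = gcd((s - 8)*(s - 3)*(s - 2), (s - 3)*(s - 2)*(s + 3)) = s^2 - 5*s + 6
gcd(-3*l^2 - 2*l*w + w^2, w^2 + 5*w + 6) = 1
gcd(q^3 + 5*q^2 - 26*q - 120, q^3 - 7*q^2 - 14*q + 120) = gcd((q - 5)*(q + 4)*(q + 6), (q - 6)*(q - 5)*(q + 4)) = q^2 - q - 20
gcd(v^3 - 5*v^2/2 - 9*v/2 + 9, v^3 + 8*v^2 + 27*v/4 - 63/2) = v - 3/2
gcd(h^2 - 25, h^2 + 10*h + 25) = h + 5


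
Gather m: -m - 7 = -m - 7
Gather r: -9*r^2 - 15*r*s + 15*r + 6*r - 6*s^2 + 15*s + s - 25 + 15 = -9*r^2 + r*(21 - 15*s) - 6*s^2 + 16*s - 10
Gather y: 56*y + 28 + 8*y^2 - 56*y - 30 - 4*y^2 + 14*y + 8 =4*y^2 + 14*y + 6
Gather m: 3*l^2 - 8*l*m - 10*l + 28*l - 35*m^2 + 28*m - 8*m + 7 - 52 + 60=3*l^2 + 18*l - 35*m^2 + m*(20 - 8*l) + 15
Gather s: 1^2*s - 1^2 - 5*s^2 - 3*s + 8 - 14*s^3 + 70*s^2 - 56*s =-14*s^3 + 65*s^2 - 58*s + 7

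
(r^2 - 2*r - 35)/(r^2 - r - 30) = (r - 7)/(r - 6)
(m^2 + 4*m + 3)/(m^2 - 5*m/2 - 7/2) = 2*(m + 3)/(2*m - 7)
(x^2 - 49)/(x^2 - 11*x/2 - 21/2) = 2*(x + 7)/(2*x + 3)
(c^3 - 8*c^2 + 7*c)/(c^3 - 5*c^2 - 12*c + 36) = c*(c^2 - 8*c + 7)/(c^3 - 5*c^2 - 12*c + 36)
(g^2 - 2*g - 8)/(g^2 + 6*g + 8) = (g - 4)/(g + 4)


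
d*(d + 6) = d^2 + 6*d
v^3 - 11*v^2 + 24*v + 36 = (v - 6)^2*(v + 1)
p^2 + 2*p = p*(p + 2)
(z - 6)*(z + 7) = z^2 + z - 42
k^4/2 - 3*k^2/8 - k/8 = k*(k/2 + 1/4)*(k - 1)*(k + 1/2)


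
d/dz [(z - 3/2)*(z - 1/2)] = 2*z - 2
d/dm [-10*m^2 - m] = -20*m - 1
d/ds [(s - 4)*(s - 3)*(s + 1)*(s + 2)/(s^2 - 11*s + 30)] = (2*s^5 - 37*s^4 + 208*s^3 - 305*s^2 - 468*s + 924)/(s^4 - 22*s^3 + 181*s^2 - 660*s + 900)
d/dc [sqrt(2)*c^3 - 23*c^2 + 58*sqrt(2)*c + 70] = 3*sqrt(2)*c^2 - 46*c + 58*sqrt(2)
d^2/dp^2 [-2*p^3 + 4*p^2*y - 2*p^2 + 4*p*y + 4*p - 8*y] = -12*p + 8*y - 4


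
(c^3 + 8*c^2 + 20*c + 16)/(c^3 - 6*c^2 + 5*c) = (c^3 + 8*c^2 + 20*c + 16)/(c*(c^2 - 6*c + 5))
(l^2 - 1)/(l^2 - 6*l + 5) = (l + 1)/(l - 5)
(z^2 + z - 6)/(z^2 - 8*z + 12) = (z + 3)/(z - 6)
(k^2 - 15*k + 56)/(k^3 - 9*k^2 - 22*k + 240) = (k - 7)/(k^2 - k - 30)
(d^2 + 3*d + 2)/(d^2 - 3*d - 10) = (d + 1)/(d - 5)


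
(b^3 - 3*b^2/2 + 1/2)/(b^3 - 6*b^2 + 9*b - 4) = (b + 1/2)/(b - 4)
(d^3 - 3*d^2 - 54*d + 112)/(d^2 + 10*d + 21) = (d^2 - 10*d + 16)/(d + 3)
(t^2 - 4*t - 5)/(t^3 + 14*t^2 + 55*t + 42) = (t - 5)/(t^2 + 13*t + 42)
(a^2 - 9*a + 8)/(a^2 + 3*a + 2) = (a^2 - 9*a + 8)/(a^2 + 3*a + 2)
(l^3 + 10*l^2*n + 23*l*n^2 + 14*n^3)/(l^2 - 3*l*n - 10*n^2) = (l^2 + 8*l*n + 7*n^2)/(l - 5*n)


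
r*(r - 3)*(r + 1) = r^3 - 2*r^2 - 3*r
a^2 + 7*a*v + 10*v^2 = (a + 2*v)*(a + 5*v)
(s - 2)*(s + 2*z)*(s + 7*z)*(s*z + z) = s^4*z + 9*s^3*z^2 - s^3*z + 14*s^2*z^3 - 9*s^2*z^2 - 2*s^2*z - 14*s*z^3 - 18*s*z^2 - 28*z^3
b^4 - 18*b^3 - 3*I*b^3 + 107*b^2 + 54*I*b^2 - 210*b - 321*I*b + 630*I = (b - 7)*(b - 6)*(b - 5)*(b - 3*I)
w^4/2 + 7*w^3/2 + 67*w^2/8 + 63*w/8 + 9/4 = (w/2 + 1)*(w + 1/2)*(w + 3/2)*(w + 3)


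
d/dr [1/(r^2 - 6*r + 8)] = 2*(3 - r)/(r^2 - 6*r + 8)^2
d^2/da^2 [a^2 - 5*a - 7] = 2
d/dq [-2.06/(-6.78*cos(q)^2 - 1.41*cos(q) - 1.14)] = (27.9336*cos(q) + 2.9046)*sin(q)/(6.78*cos(q)^2 + 1.41*cos(q) + 1.14)^2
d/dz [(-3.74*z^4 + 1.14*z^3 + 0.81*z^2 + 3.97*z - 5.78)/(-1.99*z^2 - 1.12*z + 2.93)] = (14.8852*z^5 + 10.2978*z^4 - 46.3864*z^3 + 17.0137*z^2 - 18.2578*z + 5.1585)/(3.9601*z^4 + 4.4576*z^3 - 10.407*z^2 - 6.5632*z + 8.5849)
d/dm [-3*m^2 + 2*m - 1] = 2 - 6*m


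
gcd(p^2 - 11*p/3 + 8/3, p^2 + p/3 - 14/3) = 1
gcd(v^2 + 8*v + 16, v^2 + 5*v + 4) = v + 4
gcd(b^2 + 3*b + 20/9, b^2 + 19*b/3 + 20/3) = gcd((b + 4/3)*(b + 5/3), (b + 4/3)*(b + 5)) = b + 4/3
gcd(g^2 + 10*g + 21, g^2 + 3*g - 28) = g + 7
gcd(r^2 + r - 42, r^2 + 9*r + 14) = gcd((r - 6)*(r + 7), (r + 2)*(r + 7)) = r + 7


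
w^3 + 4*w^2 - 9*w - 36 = (w - 3)*(w + 3)*(w + 4)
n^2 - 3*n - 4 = (n - 4)*(n + 1)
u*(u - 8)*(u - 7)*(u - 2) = u^4 - 17*u^3 + 86*u^2 - 112*u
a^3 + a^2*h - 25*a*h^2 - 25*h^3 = (a - 5*h)*(a + h)*(a + 5*h)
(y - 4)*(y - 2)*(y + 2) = y^3 - 4*y^2 - 4*y + 16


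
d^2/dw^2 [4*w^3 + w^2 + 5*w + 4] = 24*w + 2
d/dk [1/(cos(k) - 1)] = sin(k)/(cos(k) - 1)^2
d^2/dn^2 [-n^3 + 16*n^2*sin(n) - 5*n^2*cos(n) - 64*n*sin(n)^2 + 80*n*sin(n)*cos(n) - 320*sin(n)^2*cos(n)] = -16*n^2*sin(n) + 5*n^2*cos(n) + 20*n*sin(n) - 160*n*sin(2*n) + 64*n*cos(n) - 128*n*cos(2*n) - 6*n + 32*sin(n) - 128*sin(2*n) + 70*cos(n) + 160*cos(2*n) - 720*cos(3*n)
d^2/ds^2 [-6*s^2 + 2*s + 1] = -12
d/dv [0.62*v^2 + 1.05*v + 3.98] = 1.24*v + 1.05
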